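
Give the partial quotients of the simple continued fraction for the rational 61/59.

[1; 29, 2]

Run the Euclidean algorithm on 61 and 59; the successive quotients are the partial quotients a_0, a_1, ... (each step inverts the fractional part left over by the previous one):
  61 = 1*59 + 2, so a_0 = 1.
  59 = 29*2 + 1, so a_1 = 29.
  2 = 2*1 + 0, so a_2 = 2.
The remainder reaches 0 after 3 divisions, so the expansion has 3 partial quotients, read off in order.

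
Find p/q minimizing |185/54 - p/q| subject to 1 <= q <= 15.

24/7

Expand x = 185/54 as a continued fraction with the Euclidean algorithm:
  185 = 3*54 + 23, so a_0 = 3.
  54 = 2*23 + 8, so a_1 = 2.
  23 = 2*8 + 7, so a_2 = 2.
  8 = 1*7 + 1, so a_3 = 1.
  7 = 7*1 + 0, so a_4 = 7.
so x = [3; 2, 2, 1, 7].
Convergents (p_i = a_i*p_{i-1} + p_{i-2}, q_i = a_i*q_{i-1} + q_{i-2} with p_{-2}=0, p_{-1}=1, q_{-2}=1, q_{-1}=0), until the denominator exceeds 15:
  i=0: a_0=3, p_0 = 3*1 + 0 = 3, q_0 = 3*0 + 1 = 1.
  i=1: a_1=2, p_1 = 2*3 + 1 = 7, q_1 = 2*1 + 0 = 2.
  i=2: a_2=2, p_2 = 2*7 + 3 = 17, q_2 = 2*2 + 1 = 5.
  i=3: a_3=1, p_3 = 1*17 + 7 = 24, q_3 = 1*5 + 2 = 7.
  i=4: a_4=7, p_4 = 7*24 + 17 = 185, q_4 = 7*7 + 5 = 54.
q_4 = 54 > 15, so the last convergent with denominator <= 15 is p_3/q_3 = 24/7.
The closest fraction with denominator <= 15 is either p_3/q_3 or the intermediate fraction (k*p_3 + p_2)/(k*q_3 + q_2) with the largest k >= 1 whose denominator stays <= 15; these approach x as k grows, and every other convergent or intermediate fraction in range is farther away.
Largest k: floor((15 - q_2)/q_3) = floor((15 - 5)/7) = 1.
That gives (1*24 + 17)/(1*7 + 5) = 41/12.
Compare the errors: |x - 24/7| = |185*7 - 24*54|/(54*7) = 1/378, and |x - 41/12| = |185*12 - 41*54|/(54*12) = 6/648.
Cross-multiplying, 1*648 = 648 < 2268 = 6*378, so 1/378 is smaller: the convergent 24/7 is closer to x than 41/12.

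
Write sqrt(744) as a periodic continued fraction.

[27; (3, 1, 1, 1, 1, 1, 1, 1, 3, 54)]

Write x_i = (sqrt(744) + m_i)/d_i with (m_0, d_0) = (0, 1). a_0 = floor(sqrt(744)) = 27, since 27^2 = 729 <= 744 < 784 = 28^2.
Iterate m_{i+1} = d_i*a_i - m_i, d_{i+1} = (744 - m_{i+1}^2)/d_i, a_{i+1} = floor((a_0 + m_{i+1})/d_{i+1}):
  m_1 = 1*27 - 0 = 27, d_1 = (744 - 27^2)/1 = 15/1 = 15, a_1 = floor((27 + 27)/15) = 3.
  m_2 = 15*3 - 27 = 18, d_2 = (744 - 18^2)/15 = 420/15 = 28, a_2 = floor((27 + 18)/28) = 1.
  m_3 = 28*1 - 18 = 10, d_3 = (744 - 10^2)/28 = 644/28 = 23, a_3 = floor((27 + 10)/23) = 1.
  m_4 = 23*1 - 10 = 13, d_4 = (744 - 13^2)/23 = 575/23 = 25, a_4 = floor((27 + 13)/25) = 1.
  m_5 = 25*1 - 13 = 12, d_5 = (744 - 12^2)/25 = 600/25 = 24, a_5 = floor((27 + 12)/24) = 1.
  m_6 = 24*1 - 12 = 12, d_6 = (744 - 12^2)/24 = 600/24 = 25, a_6 = floor((27 + 12)/25) = 1.
  m_7 = 25*1 - 12 = 13, d_7 = (744 - 13^2)/25 = 575/25 = 23, a_7 = floor((27 + 13)/23) = 1.
  m_8 = 23*1 - 13 = 10, d_8 = (744 - 10^2)/23 = 644/23 = 28, a_8 = floor((27 + 10)/28) = 1.
  m_9 = 28*1 - 10 = 18, d_9 = (744 - 18^2)/28 = 420/28 = 15, a_9 = floor((27 + 18)/15) = 3.
  m_10 = 15*3 - 18 = 27, d_10 = (744 - 27^2)/15 = 15/15 = 1, a_10 = floor((27 + 27)/1) = 54.
  m_11 = 1*54 - 27 = 27, d_11 = (744 - 27^2)/1 = 15/1 = 15: (m_11, d_11) = (m_1, d_1) = (27, 15), so from here the quotients repeat a_1, ..., a_10; the period length is 10.
Hence the expansion of sqrt(744) is a_0 = 27 followed by the repeating block 3, 1, 1, 1, 1, 1, 1, 1, 3, 54 (period 10).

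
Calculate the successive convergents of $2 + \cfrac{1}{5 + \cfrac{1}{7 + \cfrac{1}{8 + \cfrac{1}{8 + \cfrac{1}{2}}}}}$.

2/1, 11/5, 79/36, 643/293, 5223/2380, 11089/5053

Using the convergent recurrence p_i = a_i*p_{i-1} + p_{i-2}, q_i = a_i*q_{i-1} + q_{i-2} with p_{-2}=0, p_{-1}=1, q_{-2}=1, q_{-1}=0:
  i=0: a_0=2, p_0 = 2*1 + 0 = 2, q_0 = 2*0 + 1 = 1.
  i=1: a_1=5, p_1 = 5*2 + 1 = 11, q_1 = 5*1 + 0 = 5.
  i=2: a_2=7, p_2 = 7*11 + 2 = 79, q_2 = 7*5 + 1 = 36.
  i=3: a_3=8, p_3 = 8*79 + 11 = 643, q_3 = 8*36 + 5 = 293.
  i=4: a_4=8, p_4 = 8*643 + 79 = 5223, q_4 = 8*293 + 36 = 2380.
  i=5: a_5=2, p_5 = 2*5223 + 643 = 11089, q_5 = 2*2380 + 293 = 5053.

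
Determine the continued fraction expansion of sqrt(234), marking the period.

[15; (3, 2, 1, 2, 1, 2, 3, 30)]

Write x_i = (sqrt(234) + m_i)/d_i with (m_0, d_0) = (0, 1). a_0 = floor(sqrt(234)) = 15, since 15^2 = 225 <= 234 < 256 = 16^2.
Iterate m_{i+1} = d_i*a_i - m_i, d_{i+1} = (234 - m_{i+1}^2)/d_i, a_{i+1} = floor((a_0 + m_{i+1})/d_{i+1}):
  m_1 = 1*15 - 0 = 15, d_1 = (234 - 15^2)/1 = 9/1 = 9, a_1 = floor((15 + 15)/9) = 3.
  m_2 = 9*3 - 15 = 12, d_2 = (234 - 12^2)/9 = 90/9 = 10, a_2 = floor((15 + 12)/10) = 2.
  m_3 = 10*2 - 12 = 8, d_3 = (234 - 8^2)/10 = 170/10 = 17, a_3 = floor((15 + 8)/17) = 1.
  m_4 = 17*1 - 8 = 9, d_4 = (234 - 9^2)/17 = 153/17 = 9, a_4 = floor((15 + 9)/9) = 2.
  m_5 = 9*2 - 9 = 9, d_5 = (234 - 9^2)/9 = 153/9 = 17, a_5 = floor((15 + 9)/17) = 1.
  m_6 = 17*1 - 9 = 8, d_6 = (234 - 8^2)/17 = 170/17 = 10, a_6 = floor((15 + 8)/10) = 2.
  m_7 = 10*2 - 8 = 12, d_7 = (234 - 12^2)/10 = 90/10 = 9, a_7 = floor((15 + 12)/9) = 3.
  m_8 = 9*3 - 12 = 15, d_8 = (234 - 15^2)/9 = 9/9 = 1, a_8 = floor((15 + 15)/1) = 30.
  m_9 = 1*30 - 15 = 15, d_9 = (234 - 15^2)/1 = 9/1 = 9: (m_9, d_9) = (m_1, d_1) = (15, 9), so from here the quotients repeat a_1, ..., a_8; the period length is 8.
Hence the expansion of sqrt(234) is a_0 = 15 followed by the repeating block 3, 2, 1, 2, 1, 2, 3, 30 (period 8).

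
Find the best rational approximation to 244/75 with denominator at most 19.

Expand x = 244/75 as a continued fraction with the Euclidean algorithm:
  244 = 3*75 + 19, so a_0 = 3.
  75 = 3*19 + 18, so a_1 = 3.
  19 = 1*18 + 1, so a_2 = 1.
  18 = 18*1 + 0, so a_3 = 18.
so x = [3; 3, 1, 18].
Convergents (p_i = a_i*p_{i-1} + p_{i-2}, q_i = a_i*q_{i-1} + q_{i-2} with p_{-2}=0, p_{-1}=1, q_{-2}=1, q_{-1}=0), until the denominator exceeds 19:
  i=0: a_0=3, p_0 = 3*1 + 0 = 3, q_0 = 3*0 + 1 = 1.
  i=1: a_1=3, p_1 = 3*3 + 1 = 10, q_1 = 3*1 + 0 = 3.
  i=2: a_2=1, p_2 = 1*10 + 3 = 13, q_2 = 1*3 + 1 = 4.
  i=3: a_3=18, p_3 = 18*13 + 10 = 244, q_3 = 18*4 + 3 = 75.
q_3 = 75 > 19, so the last convergent with denominator <= 19 is p_2/q_2 = 13/4.
The closest fraction with denominator <= 19 is either p_2/q_2 or the intermediate fraction (k*p_2 + p_1)/(k*q_2 + q_1) with the largest k >= 1 whose denominator stays <= 19; these approach x as k grows, and every other convergent or intermediate fraction in range is farther away.
Largest k: floor((19 - q_1)/q_2) = floor((19 - 3)/4) = 4.
That gives (4*13 + 10)/(4*4 + 3) = 62/19.
Compare the errors: |x - 13/4| = |244*4 - 13*75|/(75*4) = 1/300, and |x - 62/19| = |244*19 - 62*75|/(75*19) = 14/1425.
Cross-multiplying, 1*1425 = 1425 < 4200 = 14*300, so 1/300 is smaller: the convergent 13/4 is closer to x than 62/19.

13/4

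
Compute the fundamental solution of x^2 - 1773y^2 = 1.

(x, y) = (308897, 7336)

First expand sqrt(1773) as a continued fraction. With x_i = (sqrt(1773) + m_i)/d_i and (m_0, d_0) = (0, 1): a_0 = floor(sqrt(1773)) = 42, since 42^2 = 1764 <= 1773 < 1849 = 43^2.
Iterate m_{i+1} = d_i*a_i - m_i, d_{i+1} = (1773 - m_{i+1}^2)/d_i, a_{i+1} = floor((a_0 + m_{i+1})/d_{i+1}):
  m_1 = 1*42 - 0 = 42, d_1 = (1773 - 42^2)/1 = 9/1 = 9, a_1 = floor((42 + 42)/9) = 9.
  m_2 = 9*9 - 42 = 39, d_2 = (1773 - 39^2)/9 = 252/9 = 28, a_2 = floor((42 + 39)/28) = 2.
  m_3 = 28*2 - 39 = 17, d_3 = (1773 - 17^2)/28 = 1484/28 = 53, a_3 = floor((42 + 17)/53) = 1.
  m_4 = 53*1 - 17 = 36, d_4 = (1773 - 36^2)/53 = 477/53 = 9, a_4 = floor((42 + 36)/9) = 8.
  m_5 = 9*8 - 36 = 36, d_5 = (1773 - 36^2)/9 = 477/9 = 53, a_5 = floor((42 + 36)/53) = 1.
  m_6 = 53*1 - 36 = 17, d_6 = (1773 - 17^2)/53 = 1484/53 = 28, a_6 = floor((42 + 17)/28) = 2.
  m_7 = 28*2 - 17 = 39, d_7 = (1773 - 39^2)/28 = 252/28 = 9, a_7 = floor((42 + 39)/9) = 9.
  m_8 = 9*9 - 39 = 42, d_8 = (1773 - 42^2)/9 = 9/9 = 1, a_8 = floor((42 + 42)/1) = 84.
  m_9 = 1*84 - 42 = 42, d_9 = (1773 - 42^2)/1 = 9/1 = 9: (m_9, d_9) = (m_1, d_1) = (42, 9), so from here the quotients repeat a_1, ..., a_8; the period length is 8.
So sqrt(1773) = [42; (9, 2, 1, 8, 1, 2, 9, 84)] with period length k = 8.
k is even, so the fundamental solution of x^2 - 1773y^2 = 1 is (p_{k-1}, q_{k-1}) = (p_7, q_7); compute convergents through index 7.
Convergents (p_i = a_i*p_{i-1} + p_{i-2}, q_i = a_i*q_{i-1} + q_{i-2} with p_{-2}=0, p_{-1}=1, q_{-2}=1, q_{-1}=0):
  i=0: a_0=42, p_0 = 42*1 + 0 = 42, q_0 = 42*0 + 1 = 1.
  i=1: a_1=9, p_1 = 9*42 + 1 = 379, q_1 = 9*1 + 0 = 9.
  i=2: a_2=2, p_2 = 2*379 + 42 = 800, q_2 = 2*9 + 1 = 19.
  i=3: a_3=1, p_3 = 1*800 + 379 = 1179, q_3 = 1*19 + 9 = 28.
  i=4: a_4=8, p_4 = 8*1179 + 800 = 10232, q_4 = 8*28 + 19 = 243.
  i=5: a_5=1, p_5 = 1*10232 + 1179 = 11411, q_5 = 1*243 + 28 = 271.
  i=6: a_6=2, p_6 = 2*11411 + 10232 = 33054, q_6 = 2*271 + 243 = 785.
  i=7: a_7=9, p_7 = 9*33054 + 11411 = 308897, q_7 = 9*785 + 271 = 7336.
Check: 308897^2 - 1773*7336^2 = 95417356609 - 95417356608 = 1, so (x, y) = (308897, 7336) solves the equation, and by the theorem it is the least positive solution.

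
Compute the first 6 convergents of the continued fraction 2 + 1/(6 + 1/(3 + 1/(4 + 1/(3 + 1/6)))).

2/1, 13/6, 41/19, 177/82, 572/265, 3609/1672

Using the convergent recurrence p_i = a_i*p_{i-1} + p_{i-2}, q_i = a_i*q_{i-1} + q_{i-2} with p_{-2}=0, p_{-1}=1, q_{-2}=1, q_{-1}=0:
  i=0: a_0=2, p_0 = 2*1 + 0 = 2, q_0 = 2*0 + 1 = 1.
  i=1: a_1=6, p_1 = 6*2 + 1 = 13, q_1 = 6*1 + 0 = 6.
  i=2: a_2=3, p_2 = 3*13 + 2 = 41, q_2 = 3*6 + 1 = 19.
  i=3: a_3=4, p_3 = 4*41 + 13 = 177, q_3 = 4*19 + 6 = 82.
  i=4: a_4=3, p_4 = 3*177 + 41 = 572, q_4 = 3*82 + 19 = 265.
  i=5: a_5=6, p_5 = 6*572 + 177 = 3609, q_5 = 6*265 + 82 = 1672.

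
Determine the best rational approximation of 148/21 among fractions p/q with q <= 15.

106/15

Expand x = 148/21 as a continued fraction with the Euclidean algorithm:
  148 = 7*21 + 1, so a_0 = 7.
  21 = 21*1 + 0, so a_1 = 21.
so x = [7; 21].
Convergents (p_i = a_i*p_{i-1} + p_{i-2}, q_i = a_i*q_{i-1} + q_{i-2} with p_{-2}=0, p_{-1}=1, q_{-2}=1, q_{-1}=0), until the denominator exceeds 15:
  i=0: a_0=7, p_0 = 7*1 + 0 = 7, q_0 = 7*0 + 1 = 1.
  i=1: a_1=21, p_1 = 21*7 + 1 = 148, q_1 = 21*1 + 0 = 21.
q_1 = 21 > 15, so the last convergent with denominator <= 15 is p_0/q_0 = 7/1.
The closest fraction with denominator <= 15 is either p_0/q_0 or the intermediate fraction (k*p_0 + p_{-1})/(k*q_0 + q_{-1}) with the largest k >= 1 whose denominator stays <= 15; these approach x as k grows, and every other convergent or intermediate fraction in range is farther away.
Largest k: floor((15 - q_{-1})/q_0) = floor((15 - 0)/1) = 15 (using the seeds p_{-1} = 1, q_{-1} = 0).
That gives (15*7 + 1)/(15*1 + 0) = 106/15.
Compare the errors: |x - 7/1| = |148*1 - 7*21|/(21*1) = 1/21, and |x - 106/15| = |148*15 - 106*21|/(21*15) = 6/315.
Cross-multiplying, 6*21 = 126 < 315 = 1*315, so 6/315 is smaller: the intermediate fraction 106/15 is closer to x than 7/1.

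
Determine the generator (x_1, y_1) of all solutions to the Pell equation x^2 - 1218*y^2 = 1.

(x, y) = (349, 10)

First expand sqrt(1218) as a continued fraction. With x_i = (sqrt(1218) + m_i)/d_i and (m_0, d_0) = (0, 1): a_0 = floor(sqrt(1218)) = 34, since 34^2 = 1156 <= 1218 < 1225 = 35^2.
Iterate m_{i+1} = d_i*a_i - m_i, d_{i+1} = (1218 - m_{i+1}^2)/d_i, a_{i+1} = floor((a_0 + m_{i+1})/d_{i+1}):
  m_1 = 1*34 - 0 = 34, d_1 = (1218 - 34^2)/1 = 62/1 = 62, a_1 = floor((34 + 34)/62) = 1.
  m_2 = 62*1 - 34 = 28, d_2 = (1218 - 28^2)/62 = 434/62 = 7, a_2 = floor((34 + 28)/7) = 8.
  m_3 = 7*8 - 28 = 28, d_3 = (1218 - 28^2)/7 = 434/7 = 62, a_3 = floor((34 + 28)/62) = 1.
  m_4 = 62*1 - 28 = 34, d_4 = (1218 - 34^2)/62 = 62/62 = 1, a_4 = floor((34 + 34)/1) = 68.
  m_5 = 1*68 - 34 = 34, d_5 = (1218 - 34^2)/1 = 62/1 = 62: (m_5, d_5) = (m_1, d_1) = (34, 62), so from here the quotients repeat a_1, ..., a_4; the period length is 4.
So sqrt(1218) = [34; (1, 8, 1, 68)] with period length k = 4.
k is even, so the fundamental solution of x^2 - 1218y^2 = 1 is (p_{k-1}, q_{k-1}) = (p_3, q_3); compute convergents through index 3.
Convergents (p_i = a_i*p_{i-1} + p_{i-2}, q_i = a_i*q_{i-1} + q_{i-2} with p_{-2}=0, p_{-1}=1, q_{-2}=1, q_{-1}=0):
  i=0: a_0=34, p_0 = 34*1 + 0 = 34, q_0 = 34*0 + 1 = 1.
  i=1: a_1=1, p_1 = 1*34 + 1 = 35, q_1 = 1*1 + 0 = 1.
  i=2: a_2=8, p_2 = 8*35 + 34 = 314, q_2 = 8*1 + 1 = 9.
  i=3: a_3=1, p_3 = 1*314 + 35 = 349, q_3 = 1*9 + 1 = 10.
Check: 349^2 - 1218*10^2 = 121801 - 121800 = 1, so (x, y) = (349, 10) solves the equation, and by the theorem it is the least positive solution.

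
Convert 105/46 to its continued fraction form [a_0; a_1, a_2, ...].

[2; 3, 1, 1, 6]

Run the Euclidean algorithm on 105 and 46; the successive quotients are the partial quotients a_0, a_1, ... (each step inverts the fractional part left over by the previous one):
  105 = 2*46 + 13, so a_0 = 2.
  46 = 3*13 + 7, so a_1 = 3.
  13 = 1*7 + 6, so a_2 = 1.
  7 = 1*6 + 1, so a_3 = 1.
  6 = 6*1 + 0, so a_4 = 6.
The remainder reaches 0 after 5 divisions, so the expansion has 5 partial quotients, read off in order.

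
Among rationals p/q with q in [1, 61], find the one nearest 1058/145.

Expand x = 1058/145 as a continued fraction with the Euclidean algorithm:
  1058 = 7*145 + 43, so a_0 = 7.
  145 = 3*43 + 16, so a_1 = 3.
  43 = 2*16 + 11, so a_2 = 2.
  16 = 1*11 + 5, so a_3 = 1.
  11 = 2*5 + 1, so a_4 = 2.
  5 = 5*1 + 0, so a_5 = 5.
so x = [7; 3, 2, 1, 2, 5].
Convergents (p_i = a_i*p_{i-1} + p_{i-2}, q_i = a_i*q_{i-1} + q_{i-2} with p_{-2}=0, p_{-1}=1, q_{-2}=1, q_{-1}=0), until the denominator exceeds 61:
  i=0: a_0=7, p_0 = 7*1 + 0 = 7, q_0 = 7*0 + 1 = 1.
  i=1: a_1=3, p_1 = 3*7 + 1 = 22, q_1 = 3*1 + 0 = 3.
  i=2: a_2=2, p_2 = 2*22 + 7 = 51, q_2 = 2*3 + 1 = 7.
  i=3: a_3=1, p_3 = 1*51 + 22 = 73, q_3 = 1*7 + 3 = 10.
  i=4: a_4=2, p_4 = 2*73 + 51 = 197, q_4 = 2*10 + 7 = 27.
  i=5: a_5=5, p_5 = 5*197 + 73 = 1058, q_5 = 5*27 + 10 = 145.
q_5 = 145 > 61, so the last convergent with denominator <= 61 is p_4/q_4 = 197/27.
The closest fraction with denominator <= 61 is either p_4/q_4 or the intermediate fraction (k*p_4 + p_3)/(k*q_4 + q_3) with the largest k >= 1 whose denominator stays <= 61; these approach x as k grows, and every other convergent or intermediate fraction in range is farther away.
Largest k: floor((61 - q_3)/q_4) = floor((61 - 10)/27) = 1.
That gives (1*197 + 73)/(1*27 + 10) = 270/37.
Compare the errors: |x - 197/27| = |1058*27 - 197*145|/(145*27) = 1/3915, and |x - 270/37| = |1058*37 - 270*145|/(145*37) = 4/5365.
Cross-multiplying, 1*5365 = 5365 < 15660 = 4*3915, so 1/3915 is smaller: the convergent 197/27 is closer to x than 270/37.

197/27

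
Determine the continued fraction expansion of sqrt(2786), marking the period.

[52; (1, 3, 1, 1, 2, 52, 2, 1, 1, 3, 1, 104)]

Write x_i = (sqrt(2786) + m_i)/d_i with (m_0, d_0) = (0, 1). a_0 = floor(sqrt(2786)) = 52, since 52^2 = 2704 <= 2786 < 2809 = 53^2.
Iterate m_{i+1} = d_i*a_i - m_i, d_{i+1} = (2786 - m_{i+1}^2)/d_i, a_{i+1} = floor((a_0 + m_{i+1})/d_{i+1}):
  m_1 = 1*52 - 0 = 52, d_1 = (2786 - 52^2)/1 = 82/1 = 82, a_1 = floor((52 + 52)/82) = 1.
  m_2 = 82*1 - 52 = 30, d_2 = (2786 - 30^2)/82 = 1886/82 = 23, a_2 = floor((52 + 30)/23) = 3.
  m_3 = 23*3 - 30 = 39, d_3 = (2786 - 39^2)/23 = 1265/23 = 55, a_3 = floor((52 + 39)/55) = 1.
  m_4 = 55*1 - 39 = 16, d_4 = (2786 - 16^2)/55 = 2530/55 = 46, a_4 = floor((52 + 16)/46) = 1.
  m_5 = 46*1 - 16 = 30, d_5 = (2786 - 30^2)/46 = 1886/46 = 41, a_5 = floor((52 + 30)/41) = 2.
  m_6 = 41*2 - 30 = 52, d_6 = (2786 - 52^2)/41 = 82/41 = 2, a_6 = floor((52 + 52)/2) = 52.
  m_7 = 2*52 - 52 = 52, d_7 = (2786 - 52^2)/2 = 82/2 = 41, a_7 = floor((52 + 52)/41) = 2.
  m_8 = 41*2 - 52 = 30, d_8 = (2786 - 30^2)/41 = 1886/41 = 46, a_8 = floor((52 + 30)/46) = 1.
  m_9 = 46*1 - 30 = 16, d_9 = (2786 - 16^2)/46 = 2530/46 = 55, a_9 = floor((52 + 16)/55) = 1.
  m_10 = 55*1 - 16 = 39, d_10 = (2786 - 39^2)/55 = 1265/55 = 23, a_10 = floor((52 + 39)/23) = 3.
  m_11 = 23*3 - 39 = 30, d_11 = (2786 - 30^2)/23 = 1886/23 = 82, a_11 = floor((52 + 30)/82) = 1.
  m_12 = 82*1 - 30 = 52, d_12 = (2786 - 52^2)/82 = 82/82 = 1, a_12 = floor((52 + 52)/1) = 104.
  m_13 = 1*104 - 52 = 52, d_13 = (2786 - 52^2)/1 = 82/1 = 82: (m_13, d_13) = (m_1, d_1) = (52, 82), so from here the quotients repeat a_1, ..., a_12; the period length is 12.
Hence the expansion of sqrt(2786) is a_0 = 52 followed by the repeating block 1, 3, 1, 1, 2, 52, 2, 1, 1, 3, 1, 104 (period 12).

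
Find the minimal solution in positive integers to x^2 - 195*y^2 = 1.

(x, y) = (14, 1)

First expand sqrt(195) as a continued fraction. With x_i = (sqrt(195) + m_i)/d_i and (m_0, d_0) = (0, 1): a_0 = floor(sqrt(195)) = 13, since 13^2 = 169 <= 195 < 196 = 14^2.
Iterate m_{i+1} = d_i*a_i - m_i, d_{i+1} = (195 - m_{i+1}^2)/d_i, a_{i+1} = floor((a_0 + m_{i+1})/d_{i+1}):
  m_1 = 1*13 - 0 = 13, d_1 = (195 - 13^2)/1 = 26/1 = 26, a_1 = floor((13 + 13)/26) = 1.
  m_2 = 26*1 - 13 = 13, d_2 = (195 - 13^2)/26 = 26/26 = 1, a_2 = floor((13 + 13)/1) = 26.
  m_3 = 1*26 - 13 = 13, d_3 = (195 - 13^2)/1 = 26/1 = 26: (m_3, d_3) = (m_1, d_1) = (13, 26), so from here the quotients repeat a_1, a_2; the period length is 2.
So sqrt(195) = [13; (1, 26)] with period length k = 2.
k is even, so the fundamental solution of x^2 - 195y^2 = 1 is (p_{k-1}, q_{k-1}) = (p_1, q_1); compute convergents through index 1.
Convergents (p_i = a_i*p_{i-1} + p_{i-2}, q_i = a_i*q_{i-1} + q_{i-2} with p_{-2}=0, p_{-1}=1, q_{-2}=1, q_{-1}=0):
  i=0: a_0=13, p_0 = 13*1 + 0 = 13, q_0 = 13*0 + 1 = 1.
  i=1: a_1=1, p_1 = 1*13 + 1 = 14, q_1 = 1*1 + 0 = 1.
Check: 14^2 - 195*1^2 = 196 - 195 = 1, so (x, y) = (14, 1) solves the equation, and by the theorem it is the least positive solution.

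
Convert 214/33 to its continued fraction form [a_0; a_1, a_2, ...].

[6; 2, 16]

Run the Euclidean algorithm on 214 and 33; the successive quotients are the partial quotients a_0, a_1, ... (each step inverts the fractional part left over by the previous one):
  214 = 6*33 + 16, so a_0 = 6.
  33 = 2*16 + 1, so a_1 = 2.
  16 = 16*1 + 0, so a_2 = 16.
The remainder reaches 0 after 3 divisions, so the expansion has 3 partial quotients, read off in order.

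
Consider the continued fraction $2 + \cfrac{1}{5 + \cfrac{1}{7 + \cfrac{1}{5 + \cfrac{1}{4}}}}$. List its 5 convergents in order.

Using the convergent recurrence p_i = a_i*p_{i-1} + p_{i-2}, q_i = a_i*q_{i-1} + q_{i-2} with p_{-2}=0, p_{-1}=1, q_{-2}=1, q_{-1}=0:
  i=0: a_0=2, p_0 = 2*1 + 0 = 2, q_0 = 2*0 + 1 = 1.
  i=1: a_1=5, p_1 = 5*2 + 1 = 11, q_1 = 5*1 + 0 = 5.
  i=2: a_2=7, p_2 = 7*11 + 2 = 79, q_2 = 7*5 + 1 = 36.
  i=3: a_3=5, p_3 = 5*79 + 11 = 406, q_3 = 5*36 + 5 = 185.
  i=4: a_4=4, p_4 = 4*406 + 79 = 1703, q_4 = 4*185 + 36 = 776.

2/1, 11/5, 79/36, 406/185, 1703/776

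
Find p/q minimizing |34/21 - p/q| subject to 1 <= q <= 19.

21/13

Expand x = 34/21 as a continued fraction with the Euclidean algorithm:
  34 = 1*21 + 13, so a_0 = 1.
  21 = 1*13 + 8, so a_1 = 1.
  13 = 1*8 + 5, so a_2 = 1.
  8 = 1*5 + 3, so a_3 = 1.
  5 = 1*3 + 2, so a_4 = 1.
  3 = 1*2 + 1, so a_5 = 1.
  2 = 2*1 + 0, so a_6 = 2.
so x = [1; 1, 1, 1, 1, 1, 2].
Convergents (p_i = a_i*p_{i-1} + p_{i-2}, q_i = a_i*q_{i-1} + q_{i-2} with p_{-2}=0, p_{-1}=1, q_{-2}=1, q_{-1}=0), until the denominator exceeds 19:
  i=0: a_0=1, p_0 = 1*1 + 0 = 1, q_0 = 1*0 + 1 = 1.
  i=1: a_1=1, p_1 = 1*1 + 1 = 2, q_1 = 1*1 + 0 = 1.
  i=2: a_2=1, p_2 = 1*2 + 1 = 3, q_2 = 1*1 + 1 = 2.
  i=3: a_3=1, p_3 = 1*3 + 2 = 5, q_3 = 1*2 + 1 = 3.
  i=4: a_4=1, p_4 = 1*5 + 3 = 8, q_4 = 1*3 + 2 = 5.
  i=5: a_5=1, p_5 = 1*8 + 5 = 13, q_5 = 1*5 + 3 = 8.
  i=6: a_6=2, p_6 = 2*13 + 8 = 34, q_6 = 2*8 + 5 = 21.
q_6 = 21 > 19, so the last convergent with denominator <= 19 is p_5/q_5 = 13/8.
The closest fraction with denominator <= 19 is either p_5/q_5 or the intermediate fraction (k*p_5 + p_4)/(k*q_5 + q_4) with the largest k >= 1 whose denominator stays <= 19; these approach x as k grows, and every other convergent or intermediate fraction in range is farther away.
Largest k: floor((19 - q_4)/q_5) = floor((19 - 5)/8) = 1.
That gives (1*13 + 8)/(1*8 + 5) = 21/13.
Compare the errors: |x - 13/8| = |34*8 - 13*21|/(21*8) = 1/168, and |x - 21/13| = |34*13 - 21*21|/(21*13) = 1/273.
Cross-multiplying, 1*168 = 168 < 273 = 1*273, so 1/273 is smaller: the intermediate fraction 21/13 is closer to x than 13/8.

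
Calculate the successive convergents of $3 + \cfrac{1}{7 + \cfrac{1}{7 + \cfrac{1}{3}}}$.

3/1, 22/7, 157/50, 493/157

Using the convergent recurrence p_i = a_i*p_{i-1} + p_{i-2}, q_i = a_i*q_{i-1} + q_{i-2} with p_{-2}=0, p_{-1}=1, q_{-2}=1, q_{-1}=0:
  i=0: a_0=3, p_0 = 3*1 + 0 = 3, q_0 = 3*0 + 1 = 1.
  i=1: a_1=7, p_1 = 7*3 + 1 = 22, q_1 = 7*1 + 0 = 7.
  i=2: a_2=7, p_2 = 7*22 + 3 = 157, q_2 = 7*7 + 1 = 50.
  i=3: a_3=3, p_3 = 3*157 + 22 = 493, q_3 = 3*50 + 7 = 157.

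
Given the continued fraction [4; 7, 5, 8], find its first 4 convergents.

4/1, 29/7, 149/36, 1221/295

Using the convergent recurrence p_i = a_i*p_{i-1} + p_{i-2}, q_i = a_i*q_{i-1} + q_{i-2} with p_{-2}=0, p_{-1}=1, q_{-2}=1, q_{-1}=0:
  i=0: a_0=4, p_0 = 4*1 + 0 = 4, q_0 = 4*0 + 1 = 1.
  i=1: a_1=7, p_1 = 7*4 + 1 = 29, q_1 = 7*1 + 0 = 7.
  i=2: a_2=5, p_2 = 5*29 + 4 = 149, q_2 = 5*7 + 1 = 36.
  i=3: a_3=8, p_3 = 8*149 + 29 = 1221, q_3 = 8*36 + 7 = 295.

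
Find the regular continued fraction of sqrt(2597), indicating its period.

[50; (1, 24, 2, 24, 1, 100)]

Write x_i = (sqrt(2597) + m_i)/d_i with (m_0, d_0) = (0, 1). a_0 = floor(sqrt(2597)) = 50, since 50^2 = 2500 <= 2597 < 2601 = 51^2.
Iterate m_{i+1} = d_i*a_i - m_i, d_{i+1} = (2597 - m_{i+1}^2)/d_i, a_{i+1} = floor((a_0 + m_{i+1})/d_{i+1}):
  m_1 = 1*50 - 0 = 50, d_1 = (2597 - 50^2)/1 = 97/1 = 97, a_1 = floor((50 + 50)/97) = 1.
  m_2 = 97*1 - 50 = 47, d_2 = (2597 - 47^2)/97 = 388/97 = 4, a_2 = floor((50 + 47)/4) = 24.
  m_3 = 4*24 - 47 = 49, d_3 = (2597 - 49^2)/4 = 196/4 = 49, a_3 = floor((50 + 49)/49) = 2.
  m_4 = 49*2 - 49 = 49, d_4 = (2597 - 49^2)/49 = 196/49 = 4, a_4 = floor((50 + 49)/4) = 24.
  m_5 = 4*24 - 49 = 47, d_5 = (2597 - 47^2)/4 = 388/4 = 97, a_5 = floor((50 + 47)/97) = 1.
  m_6 = 97*1 - 47 = 50, d_6 = (2597 - 50^2)/97 = 97/97 = 1, a_6 = floor((50 + 50)/1) = 100.
  m_7 = 1*100 - 50 = 50, d_7 = (2597 - 50^2)/1 = 97/1 = 97: (m_7, d_7) = (m_1, d_1) = (50, 97), so from here the quotients repeat a_1, ..., a_6; the period length is 6.
Hence the expansion of sqrt(2597) is a_0 = 50 followed by the repeating block 1, 24, 2, 24, 1, 100 (period 6).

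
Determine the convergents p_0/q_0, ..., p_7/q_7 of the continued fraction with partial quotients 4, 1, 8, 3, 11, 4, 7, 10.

4/1, 5/1, 44/9, 137/28, 1551/317, 6341/1296, 45938/9389, 465721/95186

Using the convergent recurrence p_i = a_i*p_{i-1} + p_{i-2}, q_i = a_i*q_{i-1} + q_{i-2} with p_{-2}=0, p_{-1}=1, q_{-2}=1, q_{-1}=0:
  i=0: a_0=4, p_0 = 4*1 + 0 = 4, q_0 = 4*0 + 1 = 1.
  i=1: a_1=1, p_1 = 1*4 + 1 = 5, q_1 = 1*1 + 0 = 1.
  i=2: a_2=8, p_2 = 8*5 + 4 = 44, q_2 = 8*1 + 1 = 9.
  i=3: a_3=3, p_3 = 3*44 + 5 = 137, q_3 = 3*9 + 1 = 28.
  i=4: a_4=11, p_4 = 11*137 + 44 = 1551, q_4 = 11*28 + 9 = 317.
  i=5: a_5=4, p_5 = 4*1551 + 137 = 6341, q_5 = 4*317 + 28 = 1296.
  i=6: a_6=7, p_6 = 7*6341 + 1551 = 45938, q_6 = 7*1296 + 317 = 9389.
  i=7: a_7=10, p_7 = 10*45938 + 6341 = 465721, q_7 = 10*9389 + 1296 = 95186.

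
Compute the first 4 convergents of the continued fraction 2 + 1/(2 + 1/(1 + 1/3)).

Using the convergent recurrence p_i = a_i*p_{i-1} + p_{i-2}, q_i = a_i*q_{i-1} + q_{i-2} with p_{-2}=0, p_{-1}=1, q_{-2}=1, q_{-1}=0:
  i=0: a_0=2, p_0 = 2*1 + 0 = 2, q_0 = 2*0 + 1 = 1.
  i=1: a_1=2, p_1 = 2*2 + 1 = 5, q_1 = 2*1 + 0 = 2.
  i=2: a_2=1, p_2 = 1*5 + 2 = 7, q_2 = 1*2 + 1 = 3.
  i=3: a_3=3, p_3 = 3*7 + 5 = 26, q_3 = 3*3 + 2 = 11.

2/1, 5/2, 7/3, 26/11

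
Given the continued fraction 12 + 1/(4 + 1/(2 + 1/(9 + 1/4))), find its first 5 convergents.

Using the convergent recurrence p_i = a_i*p_{i-1} + p_{i-2}, q_i = a_i*q_{i-1} + q_{i-2} with p_{-2}=0, p_{-1}=1, q_{-2}=1, q_{-1}=0:
  i=0: a_0=12, p_0 = 12*1 + 0 = 12, q_0 = 12*0 + 1 = 1.
  i=1: a_1=4, p_1 = 4*12 + 1 = 49, q_1 = 4*1 + 0 = 4.
  i=2: a_2=2, p_2 = 2*49 + 12 = 110, q_2 = 2*4 + 1 = 9.
  i=3: a_3=9, p_3 = 9*110 + 49 = 1039, q_3 = 9*9 + 4 = 85.
  i=4: a_4=4, p_4 = 4*1039 + 110 = 4266, q_4 = 4*85 + 9 = 349.

12/1, 49/4, 110/9, 1039/85, 4266/349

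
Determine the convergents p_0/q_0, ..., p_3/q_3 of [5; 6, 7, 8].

5/1, 31/6, 222/43, 1807/350

Using the convergent recurrence p_i = a_i*p_{i-1} + p_{i-2}, q_i = a_i*q_{i-1} + q_{i-2} with p_{-2}=0, p_{-1}=1, q_{-2}=1, q_{-1}=0:
  i=0: a_0=5, p_0 = 5*1 + 0 = 5, q_0 = 5*0 + 1 = 1.
  i=1: a_1=6, p_1 = 6*5 + 1 = 31, q_1 = 6*1 + 0 = 6.
  i=2: a_2=7, p_2 = 7*31 + 5 = 222, q_2 = 7*6 + 1 = 43.
  i=3: a_3=8, p_3 = 8*222 + 31 = 1807, q_3 = 8*43 + 6 = 350.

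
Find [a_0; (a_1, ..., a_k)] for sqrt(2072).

[45; (1, 1, 12, 1, 1, 90)]

Write x_i = (sqrt(2072) + m_i)/d_i with (m_0, d_0) = (0, 1). a_0 = floor(sqrt(2072)) = 45, since 45^2 = 2025 <= 2072 < 2116 = 46^2.
Iterate m_{i+1} = d_i*a_i - m_i, d_{i+1} = (2072 - m_{i+1}^2)/d_i, a_{i+1} = floor((a_0 + m_{i+1})/d_{i+1}):
  m_1 = 1*45 - 0 = 45, d_1 = (2072 - 45^2)/1 = 47/1 = 47, a_1 = floor((45 + 45)/47) = 1.
  m_2 = 47*1 - 45 = 2, d_2 = (2072 - 2^2)/47 = 2068/47 = 44, a_2 = floor((45 + 2)/44) = 1.
  m_3 = 44*1 - 2 = 42, d_3 = (2072 - 42^2)/44 = 308/44 = 7, a_3 = floor((45 + 42)/7) = 12.
  m_4 = 7*12 - 42 = 42, d_4 = (2072 - 42^2)/7 = 308/7 = 44, a_4 = floor((45 + 42)/44) = 1.
  m_5 = 44*1 - 42 = 2, d_5 = (2072 - 2^2)/44 = 2068/44 = 47, a_5 = floor((45 + 2)/47) = 1.
  m_6 = 47*1 - 2 = 45, d_6 = (2072 - 45^2)/47 = 47/47 = 1, a_6 = floor((45 + 45)/1) = 90.
  m_7 = 1*90 - 45 = 45, d_7 = (2072 - 45^2)/1 = 47/1 = 47: (m_7, d_7) = (m_1, d_1) = (45, 47), so from here the quotients repeat a_1, ..., a_6; the period length is 6.
Hence the expansion of sqrt(2072) is a_0 = 45 followed by the repeating block 1, 1, 12, 1, 1, 90 (period 6).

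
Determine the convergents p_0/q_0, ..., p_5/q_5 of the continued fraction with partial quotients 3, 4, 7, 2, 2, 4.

3/1, 13/4, 94/29, 201/62, 496/153, 2185/674

Using the convergent recurrence p_i = a_i*p_{i-1} + p_{i-2}, q_i = a_i*q_{i-1} + q_{i-2} with p_{-2}=0, p_{-1}=1, q_{-2}=1, q_{-1}=0:
  i=0: a_0=3, p_0 = 3*1 + 0 = 3, q_0 = 3*0 + 1 = 1.
  i=1: a_1=4, p_1 = 4*3 + 1 = 13, q_1 = 4*1 + 0 = 4.
  i=2: a_2=7, p_2 = 7*13 + 3 = 94, q_2 = 7*4 + 1 = 29.
  i=3: a_3=2, p_3 = 2*94 + 13 = 201, q_3 = 2*29 + 4 = 62.
  i=4: a_4=2, p_4 = 2*201 + 94 = 496, q_4 = 2*62 + 29 = 153.
  i=5: a_5=4, p_5 = 4*496 + 201 = 2185, q_5 = 4*153 + 62 = 674.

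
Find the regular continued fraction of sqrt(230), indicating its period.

[15; (6, 30)]

Write x_i = (sqrt(230) + m_i)/d_i with (m_0, d_0) = (0, 1). a_0 = floor(sqrt(230)) = 15, since 15^2 = 225 <= 230 < 256 = 16^2.
Iterate m_{i+1} = d_i*a_i - m_i, d_{i+1} = (230 - m_{i+1}^2)/d_i, a_{i+1} = floor((a_0 + m_{i+1})/d_{i+1}):
  m_1 = 1*15 - 0 = 15, d_1 = (230 - 15^2)/1 = 5/1 = 5, a_1 = floor((15 + 15)/5) = 6.
  m_2 = 5*6 - 15 = 15, d_2 = (230 - 15^2)/5 = 5/5 = 1, a_2 = floor((15 + 15)/1) = 30.
  m_3 = 1*30 - 15 = 15, d_3 = (230 - 15^2)/1 = 5/1 = 5: (m_3, d_3) = (m_1, d_1) = (15, 5), so from here the quotients repeat a_1, a_2; the period length is 2.
Hence the expansion of sqrt(230) is a_0 = 15 followed by the repeating block 6, 30 (period 2).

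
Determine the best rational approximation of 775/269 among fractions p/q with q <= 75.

121/42

Expand x = 775/269 as a continued fraction with the Euclidean algorithm:
  775 = 2*269 + 237, so a_0 = 2.
  269 = 1*237 + 32, so a_1 = 1.
  237 = 7*32 + 13, so a_2 = 7.
  32 = 2*13 + 6, so a_3 = 2.
  13 = 2*6 + 1, so a_4 = 2.
  6 = 6*1 + 0, so a_5 = 6.
so x = [2; 1, 7, 2, 2, 6].
Convergents (p_i = a_i*p_{i-1} + p_{i-2}, q_i = a_i*q_{i-1} + q_{i-2} with p_{-2}=0, p_{-1}=1, q_{-2}=1, q_{-1}=0), until the denominator exceeds 75:
  i=0: a_0=2, p_0 = 2*1 + 0 = 2, q_0 = 2*0 + 1 = 1.
  i=1: a_1=1, p_1 = 1*2 + 1 = 3, q_1 = 1*1 + 0 = 1.
  i=2: a_2=7, p_2 = 7*3 + 2 = 23, q_2 = 7*1 + 1 = 8.
  i=3: a_3=2, p_3 = 2*23 + 3 = 49, q_3 = 2*8 + 1 = 17.
  i=4: a_4=2, p_4 = 2*49 + 23 = 121, q_4 = 2*17 + 8 = 42.
  i=5: a_5=6, p_5 = 6*121 + 49 = 775, q_5 = 6*42 + 17 = 269.
q_5 = 269 > 75, so the last convergent with denominator <= 75 is p_4/q_4 = 121/42.
The closest fraction with denominator <= 75 is either p_4/q_4 or the intermediate fraction (k*p_4 + p_3)/(k*q_4 + q_3) with the largest k >= 1 whose denominator stays <= 75; these approach x as k grows, and every other convergent or intermediate fraction in range is farther away.
Largest k: floor((75 - q_3)/q_4) = floor((75 - 17)/42) = 1.
That gives (1*121 + 49)/(1*42 + 17) = 170/59.
Compare the errors: |x - 121/42| = |775*42 - 121*269|/(269*42) = 1/11298, and |x - 170/59| = |775*59 - 170*269|/(269*59) = 5/15871.
Cross-multiplying, 1*15871 = 15871 < 56490 = 5*11298, so 1/11298 is smaller: the convergent 121/42 is closer to x than 170/59.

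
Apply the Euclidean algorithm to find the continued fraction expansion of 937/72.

Run the Euclidean algorithm on 937 and 72; the successive quotients are the partial quotients a_0, a_1, ... (each step inverts the fractional part left over by the previous one):
  937 = 13*72 + 1, so a_0 = 13.
  72 = 72*1 + 0, so a_1 = 72.
The remainder reaches 0 after 2 divisions, so the expansion has 2 partial quotients, read off in order.

[13; 72]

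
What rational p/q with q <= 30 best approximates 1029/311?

Expand x = 1029/311 as a continued fraction with the Euclidean algorithm:
  1029 = 3*311 + 96, so a_0 = 3.
  311 = 3*96 + 23, so a_1 = 3.
  96 = 4*23 + 4, so a_2 = 4.
  23 = 5*4 + 3, so a_3 = 5.
  4 = 1*3 + 1, so a_4 = 1.
  3 = 3*1 + 0, so a_5 = 3.
so x = [3; 3, 4, 5, 1, 3].
Convergents (p_i = a_i*p_{i-1} + p_{i-2}, q_i = a_i*q_{i-1} + q_{i-2} with p_{-2}=0, p_{-1}=1, q_{-2}=1, q_{-1}=0), until the denominator exceeds 30:
  i=0: a_0=3, p_0 = 3*1 + 0 = 3, q_0 = 3*0 + 1 = 1.
  i=1: a_1=3, p_1 = 3*3 + 1 = 10, q_1 = 3*1 + 0 = 3.
  i=2: a_2=4, p_2 = 4*10 + 3 = 43, q_2 = 4*3 + 1 = 13.
  i=3: a_3=5, p_3 = 5*43 + 10 = 225, q_3 = 5*13 + 3 = 68.
q_3 = 68 > 30, so the last convergent with denominator <= 30 is p_2/q_2 = 43/13.
The closest fraction with denominator <= 30 is either p_2/q_2 or the intermediate fraction (k*p_2 + p_1)/(k*q_2 + q_1) with the largest k >= 1 whose denominator stays <= 30; these approach x as k grows, and every other convergent or intermediate fraction in range is farther away.
Largest k: floor((30 - q_1)/q_2) = floor((30 - 3)/13) = 2.
That gives (2*43 + 10)/(2*13 + 3) = 96/29.
Compare the errors: |x - 43/13| = |1029*13 - 43*311|/(311*13) = 4/4043, and |x - 96/29| = |1029*29 - 96*311|/(311*29) = 15/9019.
Cross-multiplying, 4*9019 = 36076 < 60645 = 15*4043, so 4/4043 is smaller: the convergent 43/13 is closer to x than 96/29.

43/13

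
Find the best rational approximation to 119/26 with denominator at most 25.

Expand x = 119/26 as a continued fraction with the Euclidean algorithm:
  119 = 4*26 + 15, so a_0 = 4.
  26 = 1*15 + 11, so a_1 = 1.
  15 = 1*11 + 4, so a_2 = 1.
  11 = 2*4 + 3, so a_3 = 2.
  4 = 1*3 + 1, so a_4 = 1.
  3 = 3*1 + 0, so a_5 = 3.
so x = [4; 1, 1, 2, 1, 3].
Convergents (p_i = a_i*p_{i-1} + p_{i-2}, q_i = a_i*q_{i-1} + q_{i-2} with p_{-2}=0, p_{-1}=1, q_{-2}=1, q_{-1}=0), until the denominator exceeds 25:
  i=0: a_0=4, p_0 = 4*1 + 0 = 4, q_0 = 4*0 + 1 = 1.
  i=1: a_1=1, p_1 = 1*4 + 1 = 5, q_1 = 1*1 + 0 = 1.
  i=2: a_2=1, p_2 = 1*5 + 4 = 9, q_2 = 1*1 + 1 = 2.
  i=3: a_3=2, p_3 = 2*9 + 5 = 23, q_3 = 2*2 + 1 = 5.
  i=4: a_4=1, p_4 = 1*23 + 9 = 32, q_4 = 1*5 + 2 = 7.
  i=5: a_5=3, p_5 = 3*32 + 23 = 119, q_5 = 3*7 + 5 = 26.
q_5 = 26 > 25, so the last convergent with denominator <= 25 is p_4/q_4 = 32/7.
The closest fraction with denominator <= 25 is either p_4/q_4 or the intermediate fraction (k*p_4 + p_3)/(k*q_4 + q_3) with the largest k >= 1 whose denominator stays <= 25; these approach x as k grows, and every other convergent or intermediate fraction in range is farther away.
Largest k: floor((25 - q_3)/q_4) = floor((25 - 5)/7) = 2.
That gives (2*32 + 23)/(2*7 + 5) = 87/19.
Compare the errors: |x - 32/7| = |119*7 - 32*26|/(26*7) = 1/182, and |x - 87/19| = |119*19 - 87*26|/(26*19) = 1/494.
Cross-multiplying, 1*182 = 182 < 494 = 1*494, so 1/494 is smaller: the intermediate fraction 87/19 is closer to x than 32/7.

87/19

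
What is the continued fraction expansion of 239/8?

[29; 1, 7]

Run the Euclidean algorithm on 239 and 8; the successive quotients are the partial quotients a_0, a_1, ... (each step inverts the fractional part left over by the previous one):
  239 = 29*8 + 7, so a_0 = 29.
  8 = 1*7 + 1, so a_1 = 1.
  7 = 7*1 + 0, so a_2 = 7.
The remainder reaches 0 after 3 divisions, so the expansion has 3 partial quotients, read off in order.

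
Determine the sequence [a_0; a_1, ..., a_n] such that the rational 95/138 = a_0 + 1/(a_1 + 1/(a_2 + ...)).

Run the Euclidean algorithm on 95 and 138; the successive quotients are the partial quotients a_0, a_1, ... (each step inverts the fractional part left over by the previous one):
  95 = 0*138 + 95, so a_0 = 0.
  138 = 1*95 + 43, so a_1 = 1.
  95 = 2*43 + 9, so a_2 = 2.
  43 = 4*9 + 7, so a_3 = 4.
  9 = 1*7 + 2, so a_4 = 1.
  7 = 3*2 + 1, so a_5 = 3.
  2 = 2*1 + 0, so a_6 = 2.
The remainder reaches 0 after 7 divisions, so the expansion has 7 partial quotients, read off in order.

[0; 1, 2, 4, 1, 3, 2]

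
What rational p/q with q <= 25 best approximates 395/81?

Expand x = 395/81 as a continued fraction with the Euclidean algorithm:
  395 = 4*81 + 71, so a_0 = 4.
  81 = 1*71 + 10, so a_1 = 1.
  71 = 7*10 + 1, so a_2 = 7.
  10 = 10*1 + 0, so a_3 = 10.
so x = [4; 1, 7, 10].
Convergents (p_i = a_i*p_{i-1} + p_{i-2}, q_i = a_i*q_{i-1} + q_{i-2} with p_{-2}=0, p_{-1}=1, q_{-2}=1, q_{-1}=0), until the denominator exceeds 25:
  i=0: a_0=4, p_0 = 4*1 + 0 = 4, q_0 = 4*0 + 1 = 1.
  i=1: a_1=1, p_1 = 1*4 + 1 = 5, q_1 = 1*1 + 0 = 1.
  i=2: a_2=7, p_2 = 7*5 + 4 = 39, q_2 = 7*1 + 1 = 8.
  i=3: a_3=10, p_3 = 10*39 + 5 = 395, q_3 = 10*8 + 1 = 81.
q_3 = 81 > 25, so the last convergent with denominator <= 25 is p_2/q_2 = 39/8.
The closest fraction with denominator <= 25 is either p_2/q_2 or the intermediate fraction (k*p_2 + p_1)/(k*q_2 + q_1) with the largest k >= 1 whose denominator stays <= 25; these approach x as k grows, and every other convergent or intermediate fraction in range is farther away.
Largest k: floor((25 - q_1)/q_2) = floor((25 - 1)/8) = 3.
That gives (3*39 + 5)/(3*8 + 1) = 122/25.
Compare the errors: |x - 39/8| = |395*8 - 39*81|/(81*8) = 1/648, and |x - 122/25| = |395*25 - 122*81|/(81*25) = 7/2025.
Cross-multiplying, 1*2025 = 2025 < 4536 = 7*648, so 1/648 is smaller: the convergent 39/8 is closer to x than 122/25.

39/8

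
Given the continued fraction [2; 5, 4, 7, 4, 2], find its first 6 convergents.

2/1, 11/5, 46/21, 333/152, 1378/629, 3089/1410

Using the convergent recurrence p_i = a_i*p_{i-1} + p_{i-2}, q_i = a_i*q_{i-1} + q_{i-2} with p_{-2}=0, p_{-1}=1, q_{-2}=1, q_{-1}=0:
  i=0: a_0=2, p_0 = 2*1 + 0 = 2, q_0 = 2*0 + 1 = 1.
  i=1: a_1=5, p_1 = 5*2 + 1 = 11, q_1 = 5*1 + 0 = 5.
  i=2: a_2=4, p_2 = 4*11 + 2 = 46, q_2 = 4*5 + 1 = 21.
  i=3: a_3=7, p_3 = 7*46 + 11 = 333, q_3 = 7*21 + 5 = 152.
  i=4: a_4=4, p_4 = 4*333 + 46 = 1378, q_4 = 4*152 + 21 = 629.
  i=5: a_5=2, p_5 = 2*1378 + 333 = 3089, q_5 = 2*629 + 152 = 1410.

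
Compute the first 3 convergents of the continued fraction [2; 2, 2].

2/1, 5/2, 12/5

Using the convergent recurrence p_i = a_i*p_{i-1} + p_{i-2}, q_i = a_i*q_{i-1} + q_{i-2} with p_{-2}=0, p_{-1}=1, q_{-2}=1, q_{-1}=0:
  i=0: a_0=2, p_0 = 2*1 + 0 = 2, q_0 = 2*0 + 1 = 1.
  i=1: a_1=2, p_1 = 2*2 + 1 = 5, q_1 = 2*1 + 0 = 2.
  i=2: a_2=2, p_2 = 2*5 + 2 = 12, q_2 = 2*2 + 1 = 5.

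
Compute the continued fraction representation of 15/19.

Run the Euclidean algorithm on 15 and 19; the successive quotients are the partial quotients a_0, a_1, ... (each step inverts the fractional part left over by the previous one):
  15 = 0*19 + 15, so a_0 = 0.
  19 = 1*15 + 4, so a_1 = 1.
  15 = 3*4 + 3, so a_2 = 3.
  4 = 1*3 + 1, so a_3 = 1.
  3 = 3*1 + 0, so a_4 = 3.
The remainder reaches 0 after 5 divisions, so the expansion has 5 partial quotients, read off in order.

[0; 1, 3, 1, 3]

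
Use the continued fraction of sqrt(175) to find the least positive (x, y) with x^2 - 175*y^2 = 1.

(x, y) = (2024, 153)

First expand sqrt(175) as a continued fraction. With x_i = (sqrt(175) + m_i)/d_i and (m_0, d_0) = (0, 1): a_0 = floor(sqrt(175)) = 13, since 13^2 = 169 <= 175 < 196 = 14^2.
Iterate m_{i+1} = d_i*a_i - m_i, d_{i+1} = (175 - m_{i+1}^2)/d_i, a_{i+1} = floor((a_0 + m_{i+1})/d_{i+1}):
  m_1 = 1*13 - 0 = 13, d_1 = (175 - 13^2)/1 = 6/1 = 6, a_1 = floor((13 + 13)/6) = 4.
  m_2 = 6*4 - 13 = 11, d_2 = (175 - 11^2)/6 = 54/6 = 9, a_2 = floor((13 + 11)/9) = 2.
  m_3 = 9*2 - 11 = 7, d_3 = (175 - 7^2)/9 = 126/9 = 14, a_3 = floor((13 + 7)/14) = 1.
  m_4 = 14*1 - 7 = 7, d_4 = (175 - 7^2)/14 = 126/14 = 9, a_4 = floor((13 + 7)/9) = 2.
  m_5 = 9*2 - 7 = 11, d_5 = (175 - 11^2)/9 = 54/9 = 6, a_5 = floor((13 + 11)/6) = 4.
  m_6 = 6*4 - 11 = 13, d_6 = (175 - 13^2)/6 = 6/6 = 1, a_6 = floor((13 + 13)/1) = 26.
  m_7 = 1*26 - 13 = 13, d_7 = (175 - 13^2)/1 = 6/1 = 6: (m_7, d_7) = (m_1, d_1) = (13, 6), so from here the quotients repeat a_1, ..., a_6; the period length is 6.
So sqrt(175) = [13; (4, 2, 1, 2, 4, 26)] with period length k = 6.
k is even, so the fundamental solution of x^2 - 175y^2 = 1 is (p_{k-1}, q_{k-1}) = (p_5, q_5); compute convergents through index 5.
Convergents (p_i = a_i*p_{i-1} + p_{i-2}, q_i = a_i*q_{i-1} + q_{i-2} with p_{-2}=0, p_{-1}=1, q_{-2}=1, q_{-1}=0):
  i=0: a_0=13, p_0 = 13*1 + 0 = 13, q_0 = 13*0 + 1 = 1.
  i=1: a_1=4, p_1 = 4*13 + 1 = 53, q_1 = 4*1 + 0 = 4.
  i=2: a_2=2, p_2 = 2*53 + 13 = 119, q_2 = 2*4 + 1 = 9.
  i=3: a_3=1, p_3 = 1*119 + 53 = 172, q_3 = 1*9 + 4 = 13.
  i=4: a_4=2, p_4 = 2*172 + 119 = 463, q_4 = 2*13 + 9 = 35.
  i=5: a_5=4, p_5 = 4*463 + 172 = 2024, q_5 = 4*35 + 13 = 153.
Check: 2024^2 - 175*153^2 = 4096576 - 4096575 = 1, so (x, y) = (2024, 153) solves the equation, and by the theorem it is the least positive solution.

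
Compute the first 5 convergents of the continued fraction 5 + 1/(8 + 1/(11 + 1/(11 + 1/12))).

Using the convergent recurrence p_i = a_i*p_{i-1} + p_{i-2}, q_i = a_i*q_{i-1} + q_{i-2} with p_{-2}=0, p_{-1}=1, q_{-2}=1, q_{-1}=0:
  i=0: a_0=5, p_0 = 5*1 + 0 = 5, q_0 = 5*0 + 1 = 1.
  i=1: a_1=8, p_1 = 8*5 + 1 = 41, q_1 = 8*1 + 0 = 8.
  i=2: a_2=11, p_2 = 11*41 + 5 = 456, q_2 = 11*8 + 1 = 89.
  i=3: a_3=11, p_3 = 11*456 + 41 = 5057, q_3 = 11*89 + 8 = 987.
  i=4: a_4=12, p_4 = 12*5057 + 456 = 61140, q_4 = 12*987 + 89 = 11933.

5/1, 41/8, 456/89, 5057/987, 61140/11933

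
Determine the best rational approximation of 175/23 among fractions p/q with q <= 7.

Expand x = 175/23 as a continued fraction with the Euclidean algorithm:
  175 = 7*23 + 14, so a_0 = 7.
  23 = 1*14 + 9, so a_1 = 1.
  14 = 1*9 + 5, so a_2 = 1.
  9 = 1*5 + 4, so a_3 = 1.
  5 = 1*4 + 1, so a_4 = 1.
  4 = 4*1 + 0, so a_5 = 4.
so x = [7; 1, 1, 1, 1, 4].
Convergents (p_i = a_i*p_{i-1} + p_{i-2}, q_i = a_i*q_{i-1} + q_{i-2} with p_{-2}=0, p_{-1}=1, q_{-2}=1, q_{-1}=0), until the denominator exceeds 7:
  i=0: a_0=7, p_0 = 7*1 + 0 = 7, q_0 = 7*0 + 1 = 1.
  i=1: a_1=1, p_1 = 1*7 + 1 = 8, q_1 = 1*1 + 0 = 1.
  i=2: a_2=1, p_2 = 1*8 + 7 = 15, q_2 = 1*1 + 1 = 2.
  i=3: a_3=1, p_3 = 1*15 + 8 = 23, q_3 = 1*2 + 1 = 3.
  i=4: a_4=1, p_4 = 1*23 + 15 = 38, q_4 = 1*3 + 2 = 5.
  i=5: a_5=4, p_5 = 4*38 + 23 = 175, q_5 = 4*5 + 3 = 23.
q_5 = 23 > 7, so the last convergent with denominator <= 7 is p_4/q_4 = 38/5.
The closest fraction with denominator <= 7 is either p_4/q_4 or the intermediate fraction (k*p_4 + p_3)/(k*q_4 + q_3) with the largest k >= 1 whose denominator stays <= 7; these approach x as k grows, and every other convergent or intermediate fraction in range is farther away.
Largest k: floor((7 - q_3)/q_4) = floor((7 - 3)/5) = 0.
Since k = 0, no intermediate fraction beyond p_4/q_4 has denominator <= 7, so the convergent 38/5 is the closest (its error is |175*5 - 38*23|/(23*5) = 1/115).

38/5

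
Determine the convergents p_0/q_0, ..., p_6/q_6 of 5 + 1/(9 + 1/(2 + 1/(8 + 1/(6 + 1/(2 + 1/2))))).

Using the convergent recurrence p_i = a_i*p_{i-1} + p_{i-2}, q_i = a_i*q_{i-1} + q_{i-2} with p_{-2}=0, p_{-1}=1, q_{-2}=1, q_{-1}=0:
  i=0: a_0=5, p_0 = 5*1 + 0 = 5, q_0 = 5*0 + 1 = 1.
  i=1: a_1=9, p_1 = 9*5 + 1 = 46, q_1 = 9*1 + 0 = 9.
  i=2: a_2=2, p_2 = 2*46 + 5 = 97, q_2 = 2*9 + 1 = 19.
  i=3: a_3=8, p_3 = 8*97 + 46 = 822, q_3 = 8*19 + 9 = 161.
  i=4: a_4=6, p_4 = 6*822 + 97 = 5029, q_4 = 6*161 + 19 = 985.
  i=5: a_5=2, p_5 = 2*5029 + 822 = 10880, q_5 = 2*985 + 161 = 2131.
  i=6: a_6=2, p_6 = 2*10880 + 5029 = 26789, q_6 = 2*2131 + 985 = 5247.

5/1, 46/9, 97/19, 822/161, 5029/985, 10880/2131, 26789/5247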